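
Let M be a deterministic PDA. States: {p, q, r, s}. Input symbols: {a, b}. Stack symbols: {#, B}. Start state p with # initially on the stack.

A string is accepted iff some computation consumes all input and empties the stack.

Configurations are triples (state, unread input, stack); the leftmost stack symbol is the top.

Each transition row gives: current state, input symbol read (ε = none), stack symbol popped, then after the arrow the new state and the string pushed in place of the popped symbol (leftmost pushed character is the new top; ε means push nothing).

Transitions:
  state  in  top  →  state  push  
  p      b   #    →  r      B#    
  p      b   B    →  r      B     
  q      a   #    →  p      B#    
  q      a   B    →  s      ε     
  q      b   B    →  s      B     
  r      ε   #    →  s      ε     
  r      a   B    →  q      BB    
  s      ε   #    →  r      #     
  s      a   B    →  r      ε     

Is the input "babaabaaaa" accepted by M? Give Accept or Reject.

Accept

(p, babaabaaaa, #)
  read b, top #: go to r, push B# → (r, abaabaaaa, B#)
  read a, top B: go to q, push BB → (q, baabaaaa, BB#)
  read b, top B: go to s, push B → (s, aabaaaa, BB#)
  read a, top B: go to r, push ε → (r, abaaaa, B#)
  read a, top B: go to q, push BB → (q, baaaa, BB#)
  read b, top B: go to s, push B → (s, aaaa, BB#)
  read a, top B: go to r, push ε → (r, aaa, B#)
  read a, top B: go to q, push BB → (q, aa, BB#)
  read a, top B: go to s, push ε → (s, a, B#)
  read a, top B: go to r, push ε → (r, ε, #)
  ε-move, top #: go to s, push ε → (s, ε, ε)
All input consumed and the stack is empty.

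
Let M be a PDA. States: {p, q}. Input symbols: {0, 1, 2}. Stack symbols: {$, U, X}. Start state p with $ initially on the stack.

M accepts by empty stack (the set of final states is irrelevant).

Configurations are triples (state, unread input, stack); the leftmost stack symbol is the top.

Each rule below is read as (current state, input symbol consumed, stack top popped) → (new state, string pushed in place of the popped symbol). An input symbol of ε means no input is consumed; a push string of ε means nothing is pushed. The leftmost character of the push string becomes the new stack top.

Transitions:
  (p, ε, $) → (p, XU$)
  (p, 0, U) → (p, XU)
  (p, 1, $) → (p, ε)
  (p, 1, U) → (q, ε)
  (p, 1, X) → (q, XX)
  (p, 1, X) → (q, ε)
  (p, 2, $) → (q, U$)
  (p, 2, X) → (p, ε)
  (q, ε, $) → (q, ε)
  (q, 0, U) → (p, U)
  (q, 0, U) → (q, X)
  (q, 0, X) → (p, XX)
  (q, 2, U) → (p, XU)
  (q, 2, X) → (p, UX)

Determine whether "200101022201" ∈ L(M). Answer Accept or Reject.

Accept

One accepting computation: (p, 200101022201, $) ⊢ (q, 00101022201, U$) ⊢ (q, 0101022201, X$) ⊢ (p, 101022201, XX$) ⊢ (q, 01022201, X$) ⊢ (p, 1022201, XX$) ⊢ (q, 022201, X$) ⊢ (p, 22201, XX$) ⊢ (p, 2201, X$) ⊢ (p, 201, $) ⊢ (q, 01, U$) ⊢ (p, 1, U$) ⊢ (q, ε, $) ⊢ (q, ε, ε)
All input consumed and the stack is empty.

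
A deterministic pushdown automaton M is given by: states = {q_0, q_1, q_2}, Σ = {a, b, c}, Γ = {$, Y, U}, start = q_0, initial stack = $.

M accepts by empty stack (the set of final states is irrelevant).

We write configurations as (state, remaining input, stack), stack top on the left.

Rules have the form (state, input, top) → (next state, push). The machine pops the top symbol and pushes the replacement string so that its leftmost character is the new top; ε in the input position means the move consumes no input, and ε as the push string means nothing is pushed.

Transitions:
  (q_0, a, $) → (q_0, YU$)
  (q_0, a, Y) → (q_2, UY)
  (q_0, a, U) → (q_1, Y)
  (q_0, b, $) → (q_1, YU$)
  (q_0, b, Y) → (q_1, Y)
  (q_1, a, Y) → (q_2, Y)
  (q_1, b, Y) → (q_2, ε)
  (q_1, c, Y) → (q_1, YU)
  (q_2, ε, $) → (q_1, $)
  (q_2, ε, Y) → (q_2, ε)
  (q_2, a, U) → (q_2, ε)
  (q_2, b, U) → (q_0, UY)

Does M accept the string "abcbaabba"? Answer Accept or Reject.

(q_0, abcbaabba, $) ⊢ (q_0, bcbaabba, YU$) ⊢ (q_1, cbaabba, YU$) ⊢ (q_1, baabba, YUU$) ⊢ (q_2, aabba, UU$) ⊢ (q_2, abba, U$) ⊢ (q_2, bba, $) ⊢ (q_1, bba, $)
No transition applies at (q_1, bba, $); input not fully consumed.

Reject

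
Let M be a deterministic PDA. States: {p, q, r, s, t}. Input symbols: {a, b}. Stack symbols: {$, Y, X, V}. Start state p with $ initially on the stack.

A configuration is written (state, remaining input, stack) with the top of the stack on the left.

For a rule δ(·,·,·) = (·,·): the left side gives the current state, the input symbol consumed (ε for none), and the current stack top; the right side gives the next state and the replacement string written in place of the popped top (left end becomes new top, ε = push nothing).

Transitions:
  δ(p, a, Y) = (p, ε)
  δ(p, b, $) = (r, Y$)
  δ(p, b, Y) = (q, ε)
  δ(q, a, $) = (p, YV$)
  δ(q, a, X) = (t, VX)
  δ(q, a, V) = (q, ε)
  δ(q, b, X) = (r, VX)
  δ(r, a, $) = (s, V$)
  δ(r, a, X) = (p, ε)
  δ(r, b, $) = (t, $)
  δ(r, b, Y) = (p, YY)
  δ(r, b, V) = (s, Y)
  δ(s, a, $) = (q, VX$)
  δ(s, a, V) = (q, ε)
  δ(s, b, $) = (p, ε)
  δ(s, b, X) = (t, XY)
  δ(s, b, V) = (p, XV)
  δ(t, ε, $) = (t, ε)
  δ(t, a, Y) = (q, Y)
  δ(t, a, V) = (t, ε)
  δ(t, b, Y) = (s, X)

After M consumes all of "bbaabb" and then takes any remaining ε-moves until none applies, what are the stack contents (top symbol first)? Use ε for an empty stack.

YY$

(p, bbaabb, $)
  read b, top $: go to r, push Y$ → (r, baabb, Y$)
  read b, top Y: go to p, push YY → (p, aabb, YY$)
  read a, top Y: go to p, push ε → (p, abb, Y$)
  read a, top Y: go to p, push ε → (p, bb, $)
  read b, top $: go to r, push Y$ → (r, b, Y$)
  read b, top Y: go to p, push YY → (p, ε, YY$)
All input consumed in state p with stack YY$.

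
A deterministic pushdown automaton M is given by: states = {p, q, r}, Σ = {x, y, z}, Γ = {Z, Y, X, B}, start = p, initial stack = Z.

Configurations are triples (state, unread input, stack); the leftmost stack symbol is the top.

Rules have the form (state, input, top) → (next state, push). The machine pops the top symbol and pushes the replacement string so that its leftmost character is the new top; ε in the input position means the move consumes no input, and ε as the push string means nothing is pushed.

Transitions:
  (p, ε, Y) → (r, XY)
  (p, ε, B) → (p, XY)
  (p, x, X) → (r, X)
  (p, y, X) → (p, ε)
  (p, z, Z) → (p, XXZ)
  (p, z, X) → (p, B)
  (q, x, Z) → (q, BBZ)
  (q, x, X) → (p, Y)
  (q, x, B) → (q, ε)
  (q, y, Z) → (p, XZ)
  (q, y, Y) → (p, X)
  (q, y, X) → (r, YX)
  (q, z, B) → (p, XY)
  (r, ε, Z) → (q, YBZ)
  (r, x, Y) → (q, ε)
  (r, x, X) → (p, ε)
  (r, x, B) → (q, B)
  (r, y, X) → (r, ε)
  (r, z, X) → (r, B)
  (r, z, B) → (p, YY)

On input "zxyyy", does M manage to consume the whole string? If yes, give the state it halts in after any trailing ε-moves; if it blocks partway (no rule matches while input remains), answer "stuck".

p

(p, zxyyy, Z)
  read z, top Z: go to p, push XXZ → (p, xyyy, XXZ)
  read x, top X: go to r, push X → (r, yyy, XXZ)
  read y, top X: go to r, push ε → (r, yy, XZ)
  read y, top X: go to r, push ε → (r, y, Z)
  ε-move, top Z: go to q, push YBZ → (q, y, YBZ)
  read y, top Y: go to p, push X → (p, ε, XBZ)
All input consumed; M is in state p.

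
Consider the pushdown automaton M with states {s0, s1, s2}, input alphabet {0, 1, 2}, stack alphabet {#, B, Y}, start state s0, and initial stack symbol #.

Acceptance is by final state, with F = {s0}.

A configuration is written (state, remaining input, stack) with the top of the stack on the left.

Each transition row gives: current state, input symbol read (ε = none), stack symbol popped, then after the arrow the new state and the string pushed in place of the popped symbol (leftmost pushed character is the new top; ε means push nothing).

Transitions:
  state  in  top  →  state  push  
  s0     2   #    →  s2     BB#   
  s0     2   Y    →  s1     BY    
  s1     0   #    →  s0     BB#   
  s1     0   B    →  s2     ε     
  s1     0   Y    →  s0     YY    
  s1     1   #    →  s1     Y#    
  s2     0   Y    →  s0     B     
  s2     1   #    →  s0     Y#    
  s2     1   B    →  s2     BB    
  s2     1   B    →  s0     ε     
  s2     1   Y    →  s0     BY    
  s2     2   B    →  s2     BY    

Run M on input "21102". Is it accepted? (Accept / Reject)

Reject

No computation consumes all input and reaches a final state.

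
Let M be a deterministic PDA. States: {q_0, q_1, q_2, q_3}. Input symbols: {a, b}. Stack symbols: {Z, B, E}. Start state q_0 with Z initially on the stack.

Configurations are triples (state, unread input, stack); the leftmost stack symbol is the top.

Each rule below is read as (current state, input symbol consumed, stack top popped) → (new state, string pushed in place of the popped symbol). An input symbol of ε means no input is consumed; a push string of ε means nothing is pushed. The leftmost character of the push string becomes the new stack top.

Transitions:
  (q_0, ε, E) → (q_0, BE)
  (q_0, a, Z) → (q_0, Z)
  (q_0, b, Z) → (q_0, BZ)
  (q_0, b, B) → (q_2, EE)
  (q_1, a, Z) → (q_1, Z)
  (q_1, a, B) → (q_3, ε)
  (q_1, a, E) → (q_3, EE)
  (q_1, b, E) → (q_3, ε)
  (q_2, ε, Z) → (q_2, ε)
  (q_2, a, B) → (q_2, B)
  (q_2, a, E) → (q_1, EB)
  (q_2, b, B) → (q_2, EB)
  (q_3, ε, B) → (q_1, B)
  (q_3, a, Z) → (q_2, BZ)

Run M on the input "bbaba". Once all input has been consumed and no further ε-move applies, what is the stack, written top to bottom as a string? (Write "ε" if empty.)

(q_0, bbaba, Z) ⊢ (q_0, baba, BZ) ⊢ (q_2, aba, EEZ) ⊢ (q_1, ba, EBEZ) ⊢ (q_3, a, BEZ) ⊢ (q_1, a, BEZ) ⊢ (q_3, ε, EZ)
All input consumed in state q_3 with stack EZ.

EZ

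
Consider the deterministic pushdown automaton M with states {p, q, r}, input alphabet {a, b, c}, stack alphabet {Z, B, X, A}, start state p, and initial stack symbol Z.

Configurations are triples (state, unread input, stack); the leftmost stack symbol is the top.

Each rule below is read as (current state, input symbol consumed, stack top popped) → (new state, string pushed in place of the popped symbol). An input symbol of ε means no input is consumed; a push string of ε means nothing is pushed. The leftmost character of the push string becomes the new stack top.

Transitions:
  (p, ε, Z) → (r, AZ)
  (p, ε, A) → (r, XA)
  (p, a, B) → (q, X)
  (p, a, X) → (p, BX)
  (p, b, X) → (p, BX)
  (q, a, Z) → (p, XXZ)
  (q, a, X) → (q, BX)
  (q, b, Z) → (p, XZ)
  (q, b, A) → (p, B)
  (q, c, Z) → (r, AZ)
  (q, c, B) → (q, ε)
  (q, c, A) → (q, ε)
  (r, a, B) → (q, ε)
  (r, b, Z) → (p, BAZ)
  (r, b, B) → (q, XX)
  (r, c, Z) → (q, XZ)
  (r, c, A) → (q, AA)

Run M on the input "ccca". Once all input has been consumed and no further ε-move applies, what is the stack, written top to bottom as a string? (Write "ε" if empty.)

XXZ

(p, ccca, Z)
  ε-move, top Z: go to r, push AZ → (r, ccca, AZ)
  read c, top A: go to q, push AA → (q, cca, AAZ)
  read c, top A: go to q, push ε → (q, ca, AZ)
  read c, top A: go to q, push ε → (q, a, Z)
  read a, top Z: go to p, push XXZ → (p, ε, XXZ)
All input consumed in state p with stack XXZ.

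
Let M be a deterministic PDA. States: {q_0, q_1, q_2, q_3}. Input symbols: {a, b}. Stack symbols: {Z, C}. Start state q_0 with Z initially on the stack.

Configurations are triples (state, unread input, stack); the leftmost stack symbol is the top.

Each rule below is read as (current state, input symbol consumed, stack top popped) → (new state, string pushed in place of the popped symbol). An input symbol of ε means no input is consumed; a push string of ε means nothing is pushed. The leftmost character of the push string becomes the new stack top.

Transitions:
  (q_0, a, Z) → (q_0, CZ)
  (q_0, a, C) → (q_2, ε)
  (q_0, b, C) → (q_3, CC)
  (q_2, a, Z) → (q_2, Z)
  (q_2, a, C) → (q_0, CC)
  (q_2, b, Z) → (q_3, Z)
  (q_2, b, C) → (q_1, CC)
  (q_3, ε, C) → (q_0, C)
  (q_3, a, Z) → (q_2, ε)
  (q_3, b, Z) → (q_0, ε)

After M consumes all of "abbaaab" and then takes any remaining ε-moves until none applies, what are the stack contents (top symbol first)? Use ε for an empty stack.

(q_0, abbaaab, Z)
  read a, top Z: go to q_0, push CZ → (q_0, bbaaab, CZ)
  read b, top C: go to q_3, push CC → (q_3, baaab, CCZ)
  ε-move, top C: go to q_0, push C → (q_0, baaab, CCZ)
  read b, top C: go to q_3, push CC → (q_3, aaab, CCCZ)
  ε-move, top C: go to q_0, push C → (q_0, aaab, CCCZ)
  read a, top C: go to q_2, push ε → (q_2, aab, CCZ)
  read a, top C: go to q_0, push CC → (q_0, ab, CCCZ)
  read a, top C: go to q_2, push ε → (q_2, b, CCZ)
  read b, top C: go to q_1, push CC → (q_1, ε, CCCZ)
All input consumed in state q_1 with stack CCCZ.

CCCZ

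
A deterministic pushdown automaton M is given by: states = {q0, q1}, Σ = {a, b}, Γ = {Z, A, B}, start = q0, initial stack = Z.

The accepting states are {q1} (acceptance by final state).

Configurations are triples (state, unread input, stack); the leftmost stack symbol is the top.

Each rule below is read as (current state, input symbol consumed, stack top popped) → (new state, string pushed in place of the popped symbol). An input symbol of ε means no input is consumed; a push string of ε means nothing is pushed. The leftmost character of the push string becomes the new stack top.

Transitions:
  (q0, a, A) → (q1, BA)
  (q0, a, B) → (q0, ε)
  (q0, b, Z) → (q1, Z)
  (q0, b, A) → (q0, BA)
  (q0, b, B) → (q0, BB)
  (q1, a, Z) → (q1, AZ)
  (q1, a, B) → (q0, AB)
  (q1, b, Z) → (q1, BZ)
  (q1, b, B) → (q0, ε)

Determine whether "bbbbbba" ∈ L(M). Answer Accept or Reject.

Reject

(q0, bbbbbba, Z)
  read b, top Z: go to q1, push Z → (q1, bbbbba, Z)
  read b, top Z: go to q1, push BZ → (q1, bbbba, BZ)
  read b, top B: go to q0, push ε → (q0, bbba, Z)
  read b, top Z: go to q1, push Z → (q1, bba, Z)
  read b, top Z: go to q1, push BZ → (q1, ba, BZ)
  read b, top B: go to q0, push ε → (q0, a, Z)
No transition applies at (q0, a, Z); input not fully consumed.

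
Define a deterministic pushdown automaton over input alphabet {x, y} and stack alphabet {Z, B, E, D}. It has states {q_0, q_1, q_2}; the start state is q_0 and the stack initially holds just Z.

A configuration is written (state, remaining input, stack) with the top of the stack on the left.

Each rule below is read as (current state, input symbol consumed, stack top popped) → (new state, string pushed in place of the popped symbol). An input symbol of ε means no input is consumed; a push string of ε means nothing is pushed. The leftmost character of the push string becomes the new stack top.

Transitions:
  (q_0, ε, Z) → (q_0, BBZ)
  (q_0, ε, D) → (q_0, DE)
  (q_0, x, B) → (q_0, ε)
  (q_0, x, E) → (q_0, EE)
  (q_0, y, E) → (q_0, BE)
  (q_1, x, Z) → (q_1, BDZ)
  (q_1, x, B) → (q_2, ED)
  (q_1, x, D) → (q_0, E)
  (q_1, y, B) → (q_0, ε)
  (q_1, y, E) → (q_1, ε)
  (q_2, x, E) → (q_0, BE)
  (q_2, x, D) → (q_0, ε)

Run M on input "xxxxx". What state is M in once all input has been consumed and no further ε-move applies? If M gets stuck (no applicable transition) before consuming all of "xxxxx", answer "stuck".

q_0

(q_0, xxxxx, Z) ⊢ (q_0, xxxxx, BBZ) ⊢ (q_0, xxxx, BZ) ⊢ (q_0, xxx, Z) ⊢ (q_0, xxx, BBZ) ⊢ (q_0, xx, BZ) ⊢ (q_0, x, Z) ⊢ (q_0, x, BBZ) ⊢ (q_0, ε, BZ)
All input consumed; M is in state q_0.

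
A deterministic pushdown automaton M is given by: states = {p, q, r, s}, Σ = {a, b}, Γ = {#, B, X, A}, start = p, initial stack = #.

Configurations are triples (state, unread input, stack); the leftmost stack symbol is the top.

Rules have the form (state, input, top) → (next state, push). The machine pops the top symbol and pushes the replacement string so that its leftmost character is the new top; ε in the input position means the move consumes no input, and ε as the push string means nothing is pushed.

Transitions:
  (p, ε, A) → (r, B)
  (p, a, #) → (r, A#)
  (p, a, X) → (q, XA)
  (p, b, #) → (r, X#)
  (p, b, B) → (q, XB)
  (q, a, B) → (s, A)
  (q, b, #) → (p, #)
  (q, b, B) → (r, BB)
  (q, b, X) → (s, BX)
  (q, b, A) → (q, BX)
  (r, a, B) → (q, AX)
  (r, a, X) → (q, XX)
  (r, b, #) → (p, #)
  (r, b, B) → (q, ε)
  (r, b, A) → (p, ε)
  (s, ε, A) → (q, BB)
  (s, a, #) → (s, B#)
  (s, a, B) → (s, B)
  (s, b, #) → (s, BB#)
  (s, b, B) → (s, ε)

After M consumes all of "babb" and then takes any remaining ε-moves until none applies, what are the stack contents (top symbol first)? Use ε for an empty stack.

(p, babb, #) ⊢ (r, abb, X#) ⊢ (q, bb, XX#) ⊢ (s, b, BXX#) ⊢ (s, ε, XX#)
All input consumed in state s with stack XX#.

XX#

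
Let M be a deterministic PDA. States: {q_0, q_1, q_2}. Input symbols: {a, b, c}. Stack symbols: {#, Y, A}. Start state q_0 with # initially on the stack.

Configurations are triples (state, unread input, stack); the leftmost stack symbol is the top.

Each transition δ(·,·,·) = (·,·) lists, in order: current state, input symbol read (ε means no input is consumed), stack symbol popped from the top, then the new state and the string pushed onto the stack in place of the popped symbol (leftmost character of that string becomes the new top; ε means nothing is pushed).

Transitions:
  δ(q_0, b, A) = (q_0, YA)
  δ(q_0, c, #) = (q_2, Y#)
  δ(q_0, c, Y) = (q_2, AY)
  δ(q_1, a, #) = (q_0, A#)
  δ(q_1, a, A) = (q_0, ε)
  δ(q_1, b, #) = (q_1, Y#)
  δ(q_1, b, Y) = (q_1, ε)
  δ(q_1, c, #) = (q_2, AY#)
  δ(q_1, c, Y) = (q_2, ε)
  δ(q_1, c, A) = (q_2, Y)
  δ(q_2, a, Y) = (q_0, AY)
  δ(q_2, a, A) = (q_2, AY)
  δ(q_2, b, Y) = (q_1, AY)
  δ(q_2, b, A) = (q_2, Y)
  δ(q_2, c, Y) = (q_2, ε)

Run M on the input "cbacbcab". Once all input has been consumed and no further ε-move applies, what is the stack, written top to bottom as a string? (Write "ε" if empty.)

YAY#

(q_0, cbacbcab, #)
  read c, top #: go to q_2, push Y# → (q_2, bacbcab, Y#)
  read b, top Y: go to q_1, push AY → (q_1, acbcab, AY#)
  read a, top A: go to q_0, push ε → (q_0, cbcab, Y#)
  read c, top Y: go to q_2, push AY → (q_2, bcab, AY#)
  read b, top A: go to q_2, push Y → (q_2, cab, YY#)
  read c, top Y: go to q_2, push ε → (q_2, ab, Y#)
  read a, top Y: go to q_0, push AY → (q_0, b, AY#)
  read b, top A: go to q_0, push YA → (q_0, ε, YAY#)
All input consumed in state q_0 with stack YAY#.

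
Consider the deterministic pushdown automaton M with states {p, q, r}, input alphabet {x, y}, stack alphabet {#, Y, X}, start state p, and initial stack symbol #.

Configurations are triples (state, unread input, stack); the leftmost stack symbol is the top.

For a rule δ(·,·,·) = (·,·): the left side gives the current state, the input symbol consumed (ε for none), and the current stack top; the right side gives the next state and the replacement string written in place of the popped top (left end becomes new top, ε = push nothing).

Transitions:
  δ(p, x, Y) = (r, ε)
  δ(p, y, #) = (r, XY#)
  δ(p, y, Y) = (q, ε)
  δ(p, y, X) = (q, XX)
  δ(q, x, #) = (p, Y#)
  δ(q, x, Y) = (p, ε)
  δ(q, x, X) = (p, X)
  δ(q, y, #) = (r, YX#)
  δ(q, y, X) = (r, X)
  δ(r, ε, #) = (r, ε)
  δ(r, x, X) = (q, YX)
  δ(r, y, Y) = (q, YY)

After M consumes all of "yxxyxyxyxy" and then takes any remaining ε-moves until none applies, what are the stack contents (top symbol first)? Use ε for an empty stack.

(p, yxxyxyxyxy, #)
  read y, top #: go to r, push XY# → (r, xxyxyxyxy, XY#)
  read x, top X: go to q, push YX → (q, xyxyxyxy, YXY#)
  read x, top Y: go to p, push ε → (p, yxyxyxy, XY#)
  read y, top X: go to q, push XX → (q, xyxyxy, XXY#)
  read x, top X: go to p, push X → (p, yxyxy, XXY#)
  read y, top X: go to q, push XX → (q, xyxy, XXXY#)
  read x, top X: go to p, push X → (p, yxy, XXXY#)
  read y, top X: go to q, push XX → (q, xy, XXXXY#)
  read x, top X: go to p, push X → (p, y, XXXXY#)
  read y, top X: go to q, push XX → (q, ε, XXXXXY#)
All input consumed in state q with stack XXXXXY#.

XXXXXY#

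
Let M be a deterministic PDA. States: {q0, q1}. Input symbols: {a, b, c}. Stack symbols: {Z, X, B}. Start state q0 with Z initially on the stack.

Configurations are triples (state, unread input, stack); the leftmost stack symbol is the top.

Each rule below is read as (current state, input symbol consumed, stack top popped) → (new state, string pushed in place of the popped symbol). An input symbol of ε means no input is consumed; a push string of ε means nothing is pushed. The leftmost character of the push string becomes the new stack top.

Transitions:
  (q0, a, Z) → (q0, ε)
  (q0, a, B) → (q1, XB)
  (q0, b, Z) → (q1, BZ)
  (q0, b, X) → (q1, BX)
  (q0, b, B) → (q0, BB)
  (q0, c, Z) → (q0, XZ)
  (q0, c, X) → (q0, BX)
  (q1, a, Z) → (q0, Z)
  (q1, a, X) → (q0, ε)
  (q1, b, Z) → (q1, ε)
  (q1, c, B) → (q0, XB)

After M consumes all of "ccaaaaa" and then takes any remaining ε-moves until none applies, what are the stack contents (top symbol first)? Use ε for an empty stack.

(q0, ccaaaaa, Z)
  read c, top Z: go to q0, push XZ → (q0, caaaaa, XZ)
  read c, top X: go to q0, push BX → (q0, aaaaa, BXZ)
  read a, top B: go to q1, push XB → (q1, aaaa, XBXZ)
  read a, top X: go to q0, push ε → (q0, aaa, BXZ)
  read a, top B: go to q1, push XB → (q1, aa, XBXZ)
  read a, top X: go to q0, push ε → (q0, a, BXZ)
  read a, top B: go to q1, push XB → (q1, ε, XBXZ)
All input consumed in state q1 with stack XBXZ.

XBXZ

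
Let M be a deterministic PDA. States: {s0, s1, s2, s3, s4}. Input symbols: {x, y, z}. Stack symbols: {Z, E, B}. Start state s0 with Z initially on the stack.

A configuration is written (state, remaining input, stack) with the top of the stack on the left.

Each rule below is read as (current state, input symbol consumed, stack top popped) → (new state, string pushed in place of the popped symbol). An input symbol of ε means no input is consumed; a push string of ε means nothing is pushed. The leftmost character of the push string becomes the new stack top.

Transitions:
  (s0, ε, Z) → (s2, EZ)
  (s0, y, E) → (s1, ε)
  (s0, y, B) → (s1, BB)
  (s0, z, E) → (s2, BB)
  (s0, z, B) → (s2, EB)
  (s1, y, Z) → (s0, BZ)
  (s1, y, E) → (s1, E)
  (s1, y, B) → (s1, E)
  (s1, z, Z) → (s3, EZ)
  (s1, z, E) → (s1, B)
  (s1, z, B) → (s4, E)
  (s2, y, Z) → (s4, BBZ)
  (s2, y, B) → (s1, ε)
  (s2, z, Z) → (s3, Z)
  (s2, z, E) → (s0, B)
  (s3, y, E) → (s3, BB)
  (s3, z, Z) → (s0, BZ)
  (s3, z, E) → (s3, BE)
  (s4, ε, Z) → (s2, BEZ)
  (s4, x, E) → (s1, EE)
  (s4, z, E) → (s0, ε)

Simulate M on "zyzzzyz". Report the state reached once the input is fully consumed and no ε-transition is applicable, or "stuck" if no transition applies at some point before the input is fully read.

(s0, zyzzzyz, Z)
  ε-move, top Z: go to s2, push EZ → (s2, zyzzzyz, EZ)
  read z, top E: go to s0, push B → (s0, yzzzyz, BZ)
  read y, top B: go to s1, push BB → (s1, zzzyz, BBZ)
  read z, top B: go to s4, push E → (s4, zzyz, EBZ)
  read z, top E: go to s0, push ε → (s0, zyz, BZ)
  read z, top B: go to s2, push EB → (s2, yz, EBZ)
No transition for (s2, y, top E); M blocks with input yz remaining.

stuck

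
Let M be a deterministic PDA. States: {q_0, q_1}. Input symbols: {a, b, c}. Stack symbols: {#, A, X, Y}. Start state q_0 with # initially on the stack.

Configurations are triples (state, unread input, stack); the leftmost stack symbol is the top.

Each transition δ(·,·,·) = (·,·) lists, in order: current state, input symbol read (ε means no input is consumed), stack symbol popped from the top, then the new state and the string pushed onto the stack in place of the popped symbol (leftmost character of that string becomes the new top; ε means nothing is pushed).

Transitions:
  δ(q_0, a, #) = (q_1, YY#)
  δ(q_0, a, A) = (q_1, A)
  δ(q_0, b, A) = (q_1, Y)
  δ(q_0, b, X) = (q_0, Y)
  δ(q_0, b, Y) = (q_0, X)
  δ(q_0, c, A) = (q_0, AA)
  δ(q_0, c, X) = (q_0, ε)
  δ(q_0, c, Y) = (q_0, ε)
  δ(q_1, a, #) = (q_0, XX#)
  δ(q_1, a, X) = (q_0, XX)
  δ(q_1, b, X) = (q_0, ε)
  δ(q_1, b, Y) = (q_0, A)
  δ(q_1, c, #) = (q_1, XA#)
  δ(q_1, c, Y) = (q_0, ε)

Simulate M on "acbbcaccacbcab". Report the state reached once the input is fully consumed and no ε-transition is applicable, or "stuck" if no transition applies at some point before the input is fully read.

q_0

(q_0, acbbcaccacbcab, #)
  read a, top #: go to q_1, push YY# → (q_1, cbbcaccacbcab, YY#)
  read c, top Y: go to q_0, push ε → (q_0, bbcaccacbcab, Y#)
  read b, top Y: go to q_0, push X → (q_0, bcaccacbcab, X#)
  read b, top X: go to q_0, push Y → (q_0, caccacbcab, Y#)
  read c, top Y: go to q_0, push ε → (q_0, accacbcab, #)
  read a, top #: go to q_1, push YY# → (q_1, ccacbcab, YY#)
  read c, top Y: go to q_0, push ε → (q_0, cacbcab, Y#)
  read c, top Y: go to q_0, push ε → (q_0, acbcab, #)
  read a, top #: go to q_1, push YY# → (q_1, cbcab, YY#)
  read c, top Y: go to q_0, push ε → (q_0, bcab, Y#)
  read b, top Y: go to q_0, push X → (q_0, cab, X#)
  read c, top X: go to q_0, push ε → (q_0, ab, #)
  read a, top #: go to q_1, push YY# → (q_1, b, YY#)
  read b, top Y: go to q_0, push A → (q_0, ε, AY#)
All input consumed; M is in state q_0.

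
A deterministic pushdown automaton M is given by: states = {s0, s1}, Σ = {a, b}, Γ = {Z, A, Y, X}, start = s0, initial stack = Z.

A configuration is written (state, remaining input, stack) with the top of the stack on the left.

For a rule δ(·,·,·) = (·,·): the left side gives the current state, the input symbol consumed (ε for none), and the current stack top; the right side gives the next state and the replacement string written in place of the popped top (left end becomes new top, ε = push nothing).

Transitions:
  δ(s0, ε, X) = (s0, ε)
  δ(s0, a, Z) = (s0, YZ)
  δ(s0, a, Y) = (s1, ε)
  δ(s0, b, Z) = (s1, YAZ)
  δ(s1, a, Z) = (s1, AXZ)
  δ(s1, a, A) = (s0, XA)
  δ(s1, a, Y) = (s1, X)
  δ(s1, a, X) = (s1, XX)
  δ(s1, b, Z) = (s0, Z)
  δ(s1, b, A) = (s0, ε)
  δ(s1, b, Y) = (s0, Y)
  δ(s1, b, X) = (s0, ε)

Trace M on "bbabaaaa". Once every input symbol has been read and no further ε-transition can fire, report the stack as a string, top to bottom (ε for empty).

(s0, bbabaaaa, Z)
  read b, top Z: go to s1, push YAZ → (s1, babaaaa, YAZ)
  read b, top Y: go to s0, push Y → (s0, abaaaa, YAZ)
  read a, top Y: go to s1, push ε → (s1, baaaa, AZ)
  read b, top A: go to s0, push ε → (s0, aaaa, Z)
  read a, top Z: go to s0, push YZ → (s0, aaa, YZ)
  read a, top Y: go to s1, push ε → (s1, aa, Z)
  read a, top Z: go to s1, push AXZ → (s1, a, AXZ)
  read a, top A: go to s0, push XA → (s0, ε, XAXZ)
  ε-move, top X: go to s0, push ε → (s0, ε, AXZ)
All input consumed in state s0 with stack AXZ.

AXZ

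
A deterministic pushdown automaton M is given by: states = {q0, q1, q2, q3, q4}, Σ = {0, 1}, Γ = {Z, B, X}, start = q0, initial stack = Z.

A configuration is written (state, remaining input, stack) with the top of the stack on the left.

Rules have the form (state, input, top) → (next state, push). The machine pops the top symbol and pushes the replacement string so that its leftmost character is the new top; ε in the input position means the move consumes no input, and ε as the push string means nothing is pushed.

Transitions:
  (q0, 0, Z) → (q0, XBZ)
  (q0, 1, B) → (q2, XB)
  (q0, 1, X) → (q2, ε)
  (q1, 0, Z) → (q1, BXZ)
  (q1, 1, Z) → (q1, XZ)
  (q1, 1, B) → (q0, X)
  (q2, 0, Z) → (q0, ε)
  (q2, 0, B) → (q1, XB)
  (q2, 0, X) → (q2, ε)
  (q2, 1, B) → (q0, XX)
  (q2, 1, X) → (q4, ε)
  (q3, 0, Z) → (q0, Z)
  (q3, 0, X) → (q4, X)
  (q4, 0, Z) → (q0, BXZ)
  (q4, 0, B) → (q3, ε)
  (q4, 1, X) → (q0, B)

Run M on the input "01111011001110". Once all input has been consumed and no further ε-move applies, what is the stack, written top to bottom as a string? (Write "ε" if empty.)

(q0, 01111011001110, Z)
  read 0, top Z: go to q0, push XBZ → (q0, 1111011001110, XBZ)
  read 1, top X: go to q2, push ε → (q2, 111011001110, BZ)
  read 1, top B: go to q0, push XX → (q0, 11011001110, XXZ)
  read 1, top X: go to q2, push ε → (q2, 1011001110, XZ)
  read 1, top X: go to q4, push ε → (q4, 011001110, Z)
  read 0, top Z: go to q0, push BXZ → (q0, 11001110, BXZ)
  read 1, top B: go to q2, push XB → (q2, 1001110, XBXZ)
  read 1, top X: go to q4, push ε → (q4, 001110, BXZ)
  read 0, top B: go to q3, push ε → (q3, 01110, XZ)
  read 0, top X: go to q4, push X → (q4, 1110, XZ)
  read 1, top X: go to q0, push B → (q0, 110, BZ)
  read 1, top B: go to q2, push XB → (q2, 10, XBZ)
  read 1, top X: go to q4, push ε → (q4, 0, BZ)
  read 0, top B: go to q3, push ε → (q3, ε, Z)
All input consumed in state q3 with stack Z.

Z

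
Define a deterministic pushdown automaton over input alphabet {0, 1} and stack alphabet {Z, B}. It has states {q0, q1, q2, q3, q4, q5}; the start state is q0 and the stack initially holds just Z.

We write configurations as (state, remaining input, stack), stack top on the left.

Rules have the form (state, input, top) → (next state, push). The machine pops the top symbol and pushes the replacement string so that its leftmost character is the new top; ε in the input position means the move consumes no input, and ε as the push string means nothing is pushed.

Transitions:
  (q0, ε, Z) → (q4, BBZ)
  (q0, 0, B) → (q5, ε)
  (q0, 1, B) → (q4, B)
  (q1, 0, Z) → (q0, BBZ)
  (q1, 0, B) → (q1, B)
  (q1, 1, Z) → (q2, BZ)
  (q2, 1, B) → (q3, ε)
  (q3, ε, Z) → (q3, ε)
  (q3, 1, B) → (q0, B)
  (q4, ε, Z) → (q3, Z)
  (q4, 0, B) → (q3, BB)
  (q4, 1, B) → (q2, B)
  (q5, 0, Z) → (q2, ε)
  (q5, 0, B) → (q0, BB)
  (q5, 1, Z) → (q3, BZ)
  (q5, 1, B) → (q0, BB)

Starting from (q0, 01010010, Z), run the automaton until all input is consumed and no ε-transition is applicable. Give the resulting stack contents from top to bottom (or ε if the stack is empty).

(q0, 01010010, Z)
  ε-move, top Z: go to q4, push BBZ → (q4, 01010010, BBZ)
  read 0, top B: go to q3, push BB → (q3, 1010010, BBBZ)
  read 1, top B: go to q0, push B → (q0, 010010, BBBZ)
  read 0, top B: go to q5, push ε → (q5, 10010, BBZ)
  read 1, top B: go to q0, push BB → (q0, 0010, BBBZ)
  read 0, top B: go to q5, push ε → (q5, 010, BBZ)
  read 0, top B: go to q0, push BB → (q0, 10, BBBZ)
  read 1, top B: go to q4, push B → (q4, 0, BBBZ)
  read 0, top B: go to q3, push BB → (q3, ε, BBBBZ)
All input consumed in state q3 with stack BBBBZ.

BBBBZ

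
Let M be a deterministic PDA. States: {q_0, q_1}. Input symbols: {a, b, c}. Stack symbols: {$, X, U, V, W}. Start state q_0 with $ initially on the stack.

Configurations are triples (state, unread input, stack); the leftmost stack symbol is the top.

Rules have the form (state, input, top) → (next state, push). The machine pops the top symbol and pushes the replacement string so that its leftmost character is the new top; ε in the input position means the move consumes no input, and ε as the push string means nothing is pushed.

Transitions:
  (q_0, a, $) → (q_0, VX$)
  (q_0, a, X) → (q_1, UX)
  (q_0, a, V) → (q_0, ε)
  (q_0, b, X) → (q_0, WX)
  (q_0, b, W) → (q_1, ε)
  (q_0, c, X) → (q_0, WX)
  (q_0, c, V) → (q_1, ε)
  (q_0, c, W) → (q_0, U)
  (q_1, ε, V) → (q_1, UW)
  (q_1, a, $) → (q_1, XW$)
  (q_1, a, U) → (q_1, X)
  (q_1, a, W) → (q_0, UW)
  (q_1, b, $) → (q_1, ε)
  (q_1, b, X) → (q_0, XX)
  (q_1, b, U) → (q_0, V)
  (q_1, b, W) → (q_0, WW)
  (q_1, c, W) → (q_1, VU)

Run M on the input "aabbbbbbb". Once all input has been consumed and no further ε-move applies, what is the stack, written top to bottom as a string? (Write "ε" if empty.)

WXXX$

(q_0, aabbbbbbb, $)
  read a, top $: go to q_0, push VX$ → (q_0, abbbbbbb, VX$)
  read a, top V: go to q_0, push ε → (q_0, bbbbbbb, X$)
  read b, top X: go to q_0, push WX → (q_0, bbbbbb, WX$)
  read b, top W: go to q_1, push ε → (q_1, bbbbb, X$)
  read b, top X: go to q_0, push XX → (q_0, bbbb, XX$)
  read b, top X: go to q_0, push WX → (q_0, bbb, WXX$)
  read b, top W: go to q_1, push ε → (q_1, bb, XX$)
  read b, top X: go to q_0, push XX → (q_0, b, XXX$)
  read b, top X: go to q_0, push WX → (q_0, ε, WXXX$)
All input consumed in state q_0 with stack WXXX$.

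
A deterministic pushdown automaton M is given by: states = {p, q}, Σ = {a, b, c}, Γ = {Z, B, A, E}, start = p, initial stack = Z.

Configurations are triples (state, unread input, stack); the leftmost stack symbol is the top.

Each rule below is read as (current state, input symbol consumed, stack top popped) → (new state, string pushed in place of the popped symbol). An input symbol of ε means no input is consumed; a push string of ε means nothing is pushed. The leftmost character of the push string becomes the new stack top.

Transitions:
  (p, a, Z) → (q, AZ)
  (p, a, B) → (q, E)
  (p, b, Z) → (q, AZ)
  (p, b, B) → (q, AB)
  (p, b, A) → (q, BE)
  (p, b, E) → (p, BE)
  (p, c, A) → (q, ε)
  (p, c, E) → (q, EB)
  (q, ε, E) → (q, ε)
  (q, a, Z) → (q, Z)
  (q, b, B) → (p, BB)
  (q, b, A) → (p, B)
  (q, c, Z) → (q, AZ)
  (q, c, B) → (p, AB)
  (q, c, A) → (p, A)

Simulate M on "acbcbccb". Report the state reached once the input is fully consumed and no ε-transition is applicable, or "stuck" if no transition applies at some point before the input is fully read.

(p, acbcbccb, Z)
  read a, top Z: go to q, push AZ → (q, cbcbccb, AZ)
  read c, top A: go to p, push A → (p, bcbccb, AZ)
  read b, top A: go to q, push BE → (q, cbccb, BEZ)
  read c, top B: go to p, push AB → (p, bccb, ABEZ)
  read b, top A: go to q, push BE → (q, ccb, BEBEZ)
  read c, top B: go to p, push AB → (p, cb, ABEBEZ)
  read c, top A: go to q, push ε → (q, b, BEBEZ)
  read b, top B: go to p, push BB → (p, ε, BBEBEZ)
All input consumed; M is in state p.

p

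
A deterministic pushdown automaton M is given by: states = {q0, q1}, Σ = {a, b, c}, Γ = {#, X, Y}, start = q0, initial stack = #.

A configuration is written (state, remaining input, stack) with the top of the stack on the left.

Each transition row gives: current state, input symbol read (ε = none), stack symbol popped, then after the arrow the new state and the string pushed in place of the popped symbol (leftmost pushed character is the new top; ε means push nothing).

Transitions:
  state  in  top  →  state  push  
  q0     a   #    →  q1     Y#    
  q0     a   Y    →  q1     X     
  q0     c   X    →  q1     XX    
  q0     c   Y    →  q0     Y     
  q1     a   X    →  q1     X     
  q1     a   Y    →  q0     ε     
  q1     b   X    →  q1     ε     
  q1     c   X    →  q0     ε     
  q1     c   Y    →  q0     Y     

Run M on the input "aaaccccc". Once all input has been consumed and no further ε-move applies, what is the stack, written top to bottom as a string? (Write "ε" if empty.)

Y#

(q0, aaaccccc, #)
  read a, top #: go to q1, push Y# → (q1, aaccccc, Y#)
  read a, top Y: go to q0, push ε → (q0, accccc, #)
  read a, top #: go to q1, push Y# → (q1, ccccc, Y#)
  read c, top Y: go to q0, push Y → (q0, cccc, Y#)
  read c, top Y: go to q0, push Y → (q0, ccc, Y#)
  read c, top Y: go to q0, push Y → (q0, cc, Y#)
  read c, top Y: go to q0, push Y → (q0, c, Y#)
  read c, top Y: go to q0, push Y → (q0, ε, Y#)
All input consumed in state q0 with stack Y#.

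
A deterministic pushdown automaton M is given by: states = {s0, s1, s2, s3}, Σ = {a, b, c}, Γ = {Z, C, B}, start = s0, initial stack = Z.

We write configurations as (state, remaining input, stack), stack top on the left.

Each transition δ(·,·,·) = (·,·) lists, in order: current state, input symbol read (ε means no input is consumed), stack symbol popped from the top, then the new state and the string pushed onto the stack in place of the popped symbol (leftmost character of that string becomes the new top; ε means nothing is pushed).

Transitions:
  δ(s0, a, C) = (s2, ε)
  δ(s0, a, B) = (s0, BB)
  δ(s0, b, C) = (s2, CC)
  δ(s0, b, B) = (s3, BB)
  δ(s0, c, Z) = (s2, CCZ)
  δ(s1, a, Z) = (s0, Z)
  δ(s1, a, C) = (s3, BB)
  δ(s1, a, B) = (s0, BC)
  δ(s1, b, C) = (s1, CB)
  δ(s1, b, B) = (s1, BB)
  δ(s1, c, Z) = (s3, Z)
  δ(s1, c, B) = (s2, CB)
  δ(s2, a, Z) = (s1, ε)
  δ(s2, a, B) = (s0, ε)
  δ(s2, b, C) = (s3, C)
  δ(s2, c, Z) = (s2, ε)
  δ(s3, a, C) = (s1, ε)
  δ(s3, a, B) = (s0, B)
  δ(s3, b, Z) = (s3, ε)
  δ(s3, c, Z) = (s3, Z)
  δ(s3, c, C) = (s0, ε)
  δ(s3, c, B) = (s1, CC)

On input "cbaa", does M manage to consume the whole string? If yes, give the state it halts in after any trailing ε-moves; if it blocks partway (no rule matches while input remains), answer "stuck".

s3

(s0, cbaa, Z)
  read c, top Z: go to s2, push CCZ → (s2, baa, CCZ)
  read b, top C: go to s3, push C → (s3, aa, CCZ)
  read a, top C: go to s1, push ε → (s1, a, CZ)
  read a, top C: go to s3, push BB → (s3, ε, BBZ)
All input consumed; M is in state s3.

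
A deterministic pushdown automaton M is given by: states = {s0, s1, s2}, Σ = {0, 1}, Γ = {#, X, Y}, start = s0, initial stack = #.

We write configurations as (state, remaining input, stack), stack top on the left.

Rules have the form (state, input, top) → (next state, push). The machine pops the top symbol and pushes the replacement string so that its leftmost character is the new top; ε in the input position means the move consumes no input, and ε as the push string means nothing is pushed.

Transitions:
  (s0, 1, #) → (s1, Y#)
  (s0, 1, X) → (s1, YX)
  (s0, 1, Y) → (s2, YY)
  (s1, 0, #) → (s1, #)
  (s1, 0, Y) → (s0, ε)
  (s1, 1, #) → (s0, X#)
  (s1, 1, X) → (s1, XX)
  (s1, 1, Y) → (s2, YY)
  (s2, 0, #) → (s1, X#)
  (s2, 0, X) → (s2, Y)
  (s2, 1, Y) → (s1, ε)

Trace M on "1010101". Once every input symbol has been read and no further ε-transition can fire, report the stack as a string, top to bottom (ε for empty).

(s0, 1010101, #)
  read 1, top #: go to s1, push Y# → (s1, 010101, Y#)
  read 0, top Y: go to s0, push ε → (s0, 10101, #)
  read 1, top #: go to s1, push Y# → (s1, 0101, Y#)
  read 0, top Y: go to s0, push ε → (s0, 101, #)
  read 1, top #: go to s1, push Y# → (s1, 01, Y#)
  read 0, top Y: go to s0, push ε → (s0, 1, #)
  read 1, top #: go to s1, push Y# → (s1, ε, Y#)
All input consumed in state s1 with stack Y#.

Y#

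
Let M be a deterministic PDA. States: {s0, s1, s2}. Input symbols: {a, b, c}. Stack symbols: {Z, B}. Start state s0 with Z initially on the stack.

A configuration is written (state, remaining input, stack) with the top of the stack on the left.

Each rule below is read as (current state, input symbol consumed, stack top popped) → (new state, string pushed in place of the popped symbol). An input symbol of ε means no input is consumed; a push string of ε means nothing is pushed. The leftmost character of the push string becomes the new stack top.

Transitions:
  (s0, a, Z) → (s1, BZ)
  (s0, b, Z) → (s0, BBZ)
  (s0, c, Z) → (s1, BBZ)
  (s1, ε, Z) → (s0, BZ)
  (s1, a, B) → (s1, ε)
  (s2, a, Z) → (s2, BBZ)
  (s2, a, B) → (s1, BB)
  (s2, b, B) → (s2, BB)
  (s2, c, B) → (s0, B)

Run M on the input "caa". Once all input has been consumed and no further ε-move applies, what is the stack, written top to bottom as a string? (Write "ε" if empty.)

(s0, caa, Z)
  read c, top Z: go to s1, push BBZ → (s1, aa, BBZ)
  read a, top B: go to s1, push ε → (s1, a, BZ)
  read a, top B: go to s1, push ε → (s1, ε, Z)
  ε-move, top Z: go to s0, push BZ → (s0, ε, BZ)
All input consumed in state s0 with stack BZ.

BZ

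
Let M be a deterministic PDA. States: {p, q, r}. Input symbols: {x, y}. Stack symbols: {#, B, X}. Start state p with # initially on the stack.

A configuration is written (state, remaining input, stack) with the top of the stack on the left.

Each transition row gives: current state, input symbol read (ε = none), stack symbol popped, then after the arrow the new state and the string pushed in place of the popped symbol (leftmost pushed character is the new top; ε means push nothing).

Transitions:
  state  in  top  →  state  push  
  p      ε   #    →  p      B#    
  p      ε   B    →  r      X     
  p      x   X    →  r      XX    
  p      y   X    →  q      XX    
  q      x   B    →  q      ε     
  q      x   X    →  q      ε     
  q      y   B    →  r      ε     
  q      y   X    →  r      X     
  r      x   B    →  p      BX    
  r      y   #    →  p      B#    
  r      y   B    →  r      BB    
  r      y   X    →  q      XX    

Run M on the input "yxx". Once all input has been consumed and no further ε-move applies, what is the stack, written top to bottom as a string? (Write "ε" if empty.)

#

(p, yxx, #)
  ε-move, top #: go to p, push B# → (p, yxx, B#)
  ε-move, top B: go to r, push X → (r, yxx, X#)
  read y, top X: go to q, push XX → (q, xx, XX#)
  read x, top X: go to q, push ε → (q, x, X#)
  read x, top X: go to q, push ε → (q, ε, #)
All input consumed in state q with stack #.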